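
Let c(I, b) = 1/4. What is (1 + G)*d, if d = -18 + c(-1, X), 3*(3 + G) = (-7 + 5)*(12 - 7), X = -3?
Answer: 284/3 ≈ 94.667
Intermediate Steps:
c(I, b) = ¼
G = -19/3 (G = -3 + ((-7 + 5)*(12 - 7))/3 = -3 + (-2*5)/3 = -3 + (⅓)*(-10) = -3 - 10/3 = -19/3 ≈ -6.3333)
d = -71/4 (d = -18 + ¼ = -71/4 ≈ -17.750)
(1 + G)*d = (1 - 19/3)*(-71/4) = -16/3*(-71/4) = 284/3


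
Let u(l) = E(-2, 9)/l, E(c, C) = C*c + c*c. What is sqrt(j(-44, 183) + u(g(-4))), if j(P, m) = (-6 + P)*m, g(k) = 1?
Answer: 2*I*sqrt(2291) ≈ 95.729*I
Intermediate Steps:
E(c, C) = c**2 + C*c (E(c, C) = C*c + c**2 = c**2 + C*c)
u(l) = -14/l (u(l) = (-2*(9 - 2))/l = (-2*7)/l = -14/l)
j(P, m) = m*(-6 + P)
sqrt(j(-44, 183) + u(g(-4))) = sqrt(183*(-6 - 44) - 14/1) = sqrt(183*(-50) - 14*1) = sqrt(-9150 - 14) = sqrt(-9164) = 2*I*sqrt(2291)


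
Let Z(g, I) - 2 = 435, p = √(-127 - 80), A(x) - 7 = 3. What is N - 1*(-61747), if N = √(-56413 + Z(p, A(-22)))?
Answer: 61747 + 2*I*√13994 ≈ 61747.0 + 236.59*I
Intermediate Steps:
A(x) = 10 (A(x) = 7 + 3 = 10)
p = 3*I*√23 (p = √(-207) = 3*I*√23 ≈ 14.387*I)
Z(g, I) = 437 (Z(g, I) = 2 + 435 = 437)
N = 2*I*√13994 (N = √(-56413 + 437) = √(-55976) = 2*I*√13994 ≈ 236.59*I)
N - 1*(-61747) = 2*I*√13994 - 1*(-61747) = 2*I*√13994 + 61747 = 61747 + 2*I*√13994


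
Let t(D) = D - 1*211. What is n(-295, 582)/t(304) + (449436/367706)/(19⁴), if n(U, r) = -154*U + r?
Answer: 1102443253178530/2228271333609 ≈ 494.75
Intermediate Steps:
t(D) = -211 + D (t(D) = D - 211 = -211 + D)
n(U, r) = r - 154*U
n(-295, 582)/t(304) + (449436/367706)/(19⁴) = (582 - 154*(-295))/(-211 + 304) + (449436/367706)/(19⁴) = (582 + 45430)/93 + (449436*(1/367706))/130321 = 46012*(1/93) + (224718/183853)*(1/130321) = 46012/93 + 224718/23959906813 = 1102443253178530/2228271333609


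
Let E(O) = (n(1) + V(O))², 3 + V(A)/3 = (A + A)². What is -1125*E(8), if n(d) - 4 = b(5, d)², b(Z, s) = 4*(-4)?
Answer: -1168156125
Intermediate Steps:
b(Z, s) = -16
V(A) = -9 + 12*A² (V(A) = -9 + 3*(A + A)² = -9 + 3*(2*A)² = -9 + 3*(4*A²) = -9 + 12*A²)
n(d) = 260 (n(d) = 4 + (-16)² = 4 + 256 = 260)
E(O) = (251 + 12*O²)² (E(O) = (260 + (-9 + 12*O²))² = (251 + 12*O²)²)
-1125*E(8) = -1125*(251 + 12*8²)² = -1125*(251 + 12*64)² = -1125*(251 + 768)² = -1125*1019² = -1125*1038361 = -1168156125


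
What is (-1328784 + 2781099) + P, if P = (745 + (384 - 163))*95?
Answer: 1544085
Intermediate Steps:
P = 91770 (P = (745 + 221)*95 = 966*95 = 91770)
(-1328784 + 2781099) + P = (-1328784 + 2781099) + 91770 = 1452315 + 91770 = 1544085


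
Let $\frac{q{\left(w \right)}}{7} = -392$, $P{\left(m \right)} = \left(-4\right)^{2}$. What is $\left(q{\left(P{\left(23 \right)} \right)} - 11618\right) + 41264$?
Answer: $26902$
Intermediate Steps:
$P{\left(m \right)} = 16$
$q{\left(w \right)} = -2744$ ($q{\left(w \right)} = 7 \left(-392\right) = -2744$)
$\left(q{\left(P{\left(23 \right)} \right)} - 11618\right) + 41264 = \left(-2744 - 11618\right) + 41264 = -14362 + 41264 = 26902$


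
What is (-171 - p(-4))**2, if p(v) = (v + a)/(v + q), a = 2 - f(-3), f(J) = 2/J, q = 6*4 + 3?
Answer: 139122025/4761 ≈ 29221.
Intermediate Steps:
q = 27 (q = 24 + 3 = 27)
a = 8/3 (a = 2 - 2/(-3) = 2 - 2*(-1)/3 = 2 - 1*(-2/3) = 2 + 2/3 = 8/3 ≈ 2.6667)
p(v) = (8/3 + v)/(27 + v) (p(v) = (v + 8/3)/(v + 27) = (8/3 + v)/(27 + v))
(-171 - p(-4))**2 = (-171 - (8/3 - 4)/(27 - 4))**2 = (-171 - (-4)/(23*3))**2 = (-171 - 1*(-4/69))**2 = (-171 + 4/69)**2 = (-11795/69)**2 = 139122025/4761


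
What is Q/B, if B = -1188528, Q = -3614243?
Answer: 3614243/1188528 ≈ 3.0409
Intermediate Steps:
Q/B = -3614243/(-1188528) = -3614243*(-1/1188528) = 3614243/1188528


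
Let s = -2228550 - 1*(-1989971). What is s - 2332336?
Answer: -2570915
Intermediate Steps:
s = -238579 (s = -2228550 + 1989971 = -238579)
s - 2332336 = -238579 - 2332336 = -2570915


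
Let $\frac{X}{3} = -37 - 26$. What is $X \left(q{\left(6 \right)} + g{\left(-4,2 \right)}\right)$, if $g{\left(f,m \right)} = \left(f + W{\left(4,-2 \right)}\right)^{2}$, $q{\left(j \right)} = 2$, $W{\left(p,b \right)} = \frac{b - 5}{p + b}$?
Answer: $- \frac{44037}{4} \approx -11009.0$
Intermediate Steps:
$W{\left(p,b \right)} = \frac{-5 + b}{b + p}$
$X = -189$ ($X = 3 \left(-37 - 26\right) = 3 \left(-63\right) = -189$)
$g{\left(f,m \right)} = \left(- \frac{7}{2} + f\right)^{2}$ ($g{\left(f,m \right)} = \left(f + \frac{-5 - 2}{-2 + 4}\right)^{2} = \left(f + \frac{1}{2} \left(-7\right)\right)^{2} = \left(f - \frac{7}{2}\right)^{2} = \left(- \frac{7}{2} + f\right)^{2}$)
$X \left(q{\left(6 \right)} + g{\left(-4,2 \right)}\right) = - 189 \left(2 + \frac{\left(-7 + 2 \left(-4\right)\right)^{2}}{4}\right) = - 189 \left(2 + \frac{\left(-7 - 8\right)^{2}}{4}\right) = - 189 \left(2 + \frac{\left(-15\right)^{2}}{4}\right) = - 189 \left(2 + \frac{1}{4} \cdot 225\right) = - 189 \left(2 + \frac{225}{4}\right) = \left(-189\right) \frac{233}{4} = - \frac{44037}{4}$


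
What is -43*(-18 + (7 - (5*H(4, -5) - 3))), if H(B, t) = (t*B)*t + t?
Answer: 20769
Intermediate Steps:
H(B, t) = t + B*t**2 (H(B, t) = (B*t)*t + t = B*t**2 + t = t + B*t**2)
-43*(-18 + (7 - (5*H(4, -5) - 3))) = -43*(-18 + (7 - (5*(-5*(1 + 4*(-5))) - 3))) = -43*(-18 + (7 - (5*(-5*(1 - 20)) - 3))) = -43*(-18 + (7 - (5*(-5*(-19)) - 3))) = -43*(-18 + (7 - (5*95 - 3))) = -43*(-18 + (7 - (475 - 3))) = -43*(-18 + (7 - 1*472)) = -43*(-18 + (7 - 472)) = -43*(-18 - 465) = -43*(-483) = 20769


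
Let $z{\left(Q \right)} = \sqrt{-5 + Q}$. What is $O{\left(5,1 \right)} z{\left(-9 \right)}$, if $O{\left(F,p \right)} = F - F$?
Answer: $0$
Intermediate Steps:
$O{\left(F,p \right)} = 0$
$O{\left(5,1 \right)} z{\left(-9 \right)} = 0 \sqrt{-5 - 9} = 0 \sqrt{-14} = 0 i \sqrt{14} = 0$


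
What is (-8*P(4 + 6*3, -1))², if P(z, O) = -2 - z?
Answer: 36864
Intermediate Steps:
(-8*P(4 + 6*3, -1))² = (-8*(-2 - (4 + 6*3)))² = (-8*(-2 - (4 + 18)))² = (-8*(-2 - 1*22))² = (-8*(-2 - 22))² = (-8*(-24))² = 192² = 36864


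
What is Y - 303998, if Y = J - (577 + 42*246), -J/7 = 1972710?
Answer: -14123877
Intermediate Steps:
J = -13808970 (J = -7*1972710 = -13808970)
Y = -13819879 (Y = -13808970 - (577 + 42*246) = -13808970 - (577 + 10332) = -13808970 - 1*10909 = -13808970 - 10909 = -13819879)
Y - 303998 = -13819879 - 303998 = -14123877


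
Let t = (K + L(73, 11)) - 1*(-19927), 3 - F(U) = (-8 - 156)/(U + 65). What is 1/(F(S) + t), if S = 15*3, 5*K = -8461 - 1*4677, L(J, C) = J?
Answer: 55/955729 ≈ 5.7548e-5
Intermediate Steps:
K = -13138/5 (K = (-8461 - 1*4677)/5 = (-8461 - 4677)/5 = (1/5)*(-13138) = -13138/5 ≈ -2627.6)
S = 45
F(U) = 3 + 164/(65 + U) (F(U) = 3 - (-8 - 156)/(U + 65) = 3 - (-164)/(65 + U) = 3 + 164/(65 + U))
t = 86862/5 (t = (-13138/5 + 73) - 1*(-19927) = -12773/5 + 19927 = 86862/5 ≈ 17372.)
1/(F(S) + t) = 1/((359 + 3*45)/(65 + 45) + 86862/5) = 1/((359 + 135)/110 + 86862/5) = 1/((1/110)*494 + 86862/5) = 1/(247/55 + 86862/5) = 1/(955729/55) = 55/955729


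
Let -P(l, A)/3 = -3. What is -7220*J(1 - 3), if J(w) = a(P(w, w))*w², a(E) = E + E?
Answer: -519840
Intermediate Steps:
P(l, A) = 9 (P(l, A) = -3*(-3) = 9)
a(E) = 2*E
J(w) = 18*w² (J(w) = (2*9)*w² = 18*w²)
-7220*J(1 - 3) = -129960*(1 - 3)² = -129960*(-2)² = -129960*4 = -7220*72 = -519840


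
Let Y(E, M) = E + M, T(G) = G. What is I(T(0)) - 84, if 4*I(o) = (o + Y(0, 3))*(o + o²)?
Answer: -84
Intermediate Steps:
I(o) = (3 + o)*(o + o²)/4 (I(o) = ((o + (0 + 3))*(o + o²))/4 = ((o + 3)*(o + o²))/4 = ((3 + o)*(o + o²))/4 = (3 + o)*(o + o²)/4)
I(T(0)) - 84 = (¼)*0*(3 + 0² + 4*0) - 84 = (¼)*0*(3 + 0 + 0) - 84 = (¼)*0*3 - 84 = 0 - 84 = -84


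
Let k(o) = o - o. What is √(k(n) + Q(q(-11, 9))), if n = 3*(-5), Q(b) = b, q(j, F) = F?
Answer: 3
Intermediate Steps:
n = -15
k(o) = 0
√(k(n) + Q(q(-11, 9))) = √(0 + 9) = √9 = 3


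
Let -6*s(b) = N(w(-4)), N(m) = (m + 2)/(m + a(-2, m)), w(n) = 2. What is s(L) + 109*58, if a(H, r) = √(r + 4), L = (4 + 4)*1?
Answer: 18968/3 - √6/3 ≈ 6321.9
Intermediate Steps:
L = 8 (L = 8*1 = 8)
a(H, r) = √(4 + r)
N(m) = (2 + m)/(m + √(4 + m)) (N(m) = (m + 2)/(m + √(4 + m)) = (2 + m)/(m + √(4 + m)))
s(b) = -2/(3*(2 + √6)) (s(b) = -(2 + 2)/(6*(2 + √(4 + 2))) = -4/(6*(2 + √6)) = -2/(3*(2 + √6)))
s(L) + 109*58 = (⅔ - √6/3) + 109*58 = (⅔ - √6/3) + 6322 = 18968/3 - √6/3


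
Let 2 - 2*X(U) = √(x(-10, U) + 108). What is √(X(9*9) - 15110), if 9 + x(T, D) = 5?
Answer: √(-15109 - √26) ≈ 122.94*I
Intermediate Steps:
x(T, D) = -4 (x(T, D) = -9 + 5 = -4)
X(U) = 1 - √26 (X(U) = 1 - √(-4 + 108)/2 = 1 - √26)
√(X(9*9) - 15110) = √((1 - √26) - 15110) = √(-15109 - √26)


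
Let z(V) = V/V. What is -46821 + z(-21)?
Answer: -46820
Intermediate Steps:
z(V) = 1
-46821 + z(-21) = -46821 + 1 = -46820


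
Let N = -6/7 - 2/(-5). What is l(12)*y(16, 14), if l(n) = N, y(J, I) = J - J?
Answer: 0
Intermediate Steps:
N = -16/35 (N = -6*1/7 - 2*(-1/5) = -6/7 + 2/5 = -16/35 ≈ -0.45714)
y(J, I) = 0
l(n) = -16/35
l(12)*y(16, 14) = -16/35*0 = 0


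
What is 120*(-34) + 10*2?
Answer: -4060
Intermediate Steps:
120*(-34) + 10*2 = -4080 + 20 = -4060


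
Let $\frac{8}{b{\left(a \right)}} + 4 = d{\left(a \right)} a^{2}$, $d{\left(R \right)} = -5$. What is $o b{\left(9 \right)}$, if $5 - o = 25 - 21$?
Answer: $- \frac{8}{409} \approx -0.01956$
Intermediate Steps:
$o = 1$ ($o = 5 - \left(25 - 21\right) = 5 - 4 = 1$)
$b{\left(a \right)} = \frac{8}{-4 - 5 a^{2}}$
$o b{\left(9 \right)} = 1 \frac{8}{-4 - 5 \cdot 9^{2}} = 1 \frac{8}{-4 - 405} = 1 \frac{8}{-409} = 1 \cdot 8 \left(- \frac{1}{409}\right) = 1 \left(- \frac{8}{409}\right) = - \frac{8}{409}$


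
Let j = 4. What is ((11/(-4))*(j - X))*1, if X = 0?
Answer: -11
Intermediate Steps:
((11/(-4))*(j - X))*1 = ((11/(-4))*(4 - 1*0))*1 = ((11*(-¼))*(4 + 0))*1 = -11/4*4*1 = -11*1 = -11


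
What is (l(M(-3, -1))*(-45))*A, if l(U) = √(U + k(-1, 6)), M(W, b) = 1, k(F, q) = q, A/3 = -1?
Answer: 135*√7 ≈ 357.18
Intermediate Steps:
A = -3 (A = 3*(-1) = -3)
l(U) = √(6 + U) (l(U) = √(U + 6) = √(6 + U))
(l(M(-3, -1))*(-45))*A = (√(6 + 1)*(-45))*(-3) = (√7*(-45))*(-3) = -45*√7*(-3) = 135*√7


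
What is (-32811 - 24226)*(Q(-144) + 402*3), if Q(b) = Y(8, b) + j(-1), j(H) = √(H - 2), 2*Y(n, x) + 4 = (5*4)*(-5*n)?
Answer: -45857748 - 57037*I*√3 ≈ -4.5858e+7 - 98791.0*I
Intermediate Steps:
Y(n, x) = -2 - 50*n (Y(n, x) = -2 + ((5*4)*(-5*n))/2 = -2 + (20*(-5*n))/2 = -2 + (-100*n)/2 = -2 - 50*n)
j(H) = √(-2 + H)
Q(b) = -402 + I*√3 (Q(b) = (-2 - 50*8) + √(-2 - 1) = (-2 - 400) + √(-3) = -402 + I*√3)
(-32811 - 24226)*(Q(-144) + 402*3) = (-32811 - 24226)*((-402 + I*√3) + 402*3) = -57037*((-402 + I*√3) + 1206) = -57037*(804 + I*√3) = -45857748 - 57037*I*√3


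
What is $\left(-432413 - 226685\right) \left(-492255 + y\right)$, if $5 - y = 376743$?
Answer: $572751548314$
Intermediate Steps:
$y = -376738$ ($y = 5 - 376743 = -376738$)
$\left(-432413 - 226685\right) \left(-492255 + y\right) = \left(-432413 - 226685\right) \left(-492255 - 376738\right) = \left(-659098\right) \left(-868993\right) = 572751548314$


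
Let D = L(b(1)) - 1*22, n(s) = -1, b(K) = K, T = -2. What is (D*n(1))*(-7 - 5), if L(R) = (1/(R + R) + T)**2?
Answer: -237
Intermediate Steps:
L(R) = (-2 + 1/(2*R))**2 (L(R) = (1/(R + R) - 2)**2 = (1/(2*R) - 2)**2 = (-2 + 1/(2*R))**2)
D = -79/4 (D = (1/4)*(1 - 4*1)**2/1**2 - 1*22 = (1/4)*1*(1 - 4)**2 - 22 = (1/4)*1*(-3)**2 - 22 = (1/4)*1*9 - 22 = 9/4 - 22 = -79/4 ≈ -19.750)
(D*n(1))*(-7 - 5) = (-79/4*(-1))*(-7 - 5) = (79/4)*(-12) = -237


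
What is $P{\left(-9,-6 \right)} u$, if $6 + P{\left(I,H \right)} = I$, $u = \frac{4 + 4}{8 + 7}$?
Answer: $-8$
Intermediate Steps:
$u = \frac{8}{15} \approx 0.53333$
$P{\left(I,H \right)} = -6 + I$
$P{\left(-9,-6 \right)} u = \left(-6 - 9\right) \frac{8}{15} = \left(-15\right) \frac{8}{15} = -8$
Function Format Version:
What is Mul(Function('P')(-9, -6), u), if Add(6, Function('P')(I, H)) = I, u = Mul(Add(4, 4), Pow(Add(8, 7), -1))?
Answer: -8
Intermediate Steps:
u = Rational(8, 15) (u = Mul(8, Pow(15, -1)) = Mul(8, Rational(1, 15)) = Rational(8, 15) ≈ 0.53333)
Function('P')(I, H) = Add(-6, I)
Mul(Function('P')(-9, -6), u) = Mul(Add(-6, -9), Rational(8, 15)) = Mul(-15, Rational(8, 15)) = -8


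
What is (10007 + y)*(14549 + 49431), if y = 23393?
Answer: 2136932000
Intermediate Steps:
(10007 + y)*(14549 + 49431) = (10007 + 23393)*(14549 + 49431) = 33400*63980 = 2136932000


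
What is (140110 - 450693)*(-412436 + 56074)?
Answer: 110679979046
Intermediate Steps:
(140110 - 450693)*(-412436 + 56074) = -310583*(-356362) = 110679979046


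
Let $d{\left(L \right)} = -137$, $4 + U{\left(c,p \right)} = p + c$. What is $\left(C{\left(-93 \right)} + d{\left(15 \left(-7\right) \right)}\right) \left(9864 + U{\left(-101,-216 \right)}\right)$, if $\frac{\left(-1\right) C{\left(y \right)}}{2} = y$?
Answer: $467607$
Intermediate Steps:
$U{\left(c,p \right)} = -4 + c + p$ ($U{\left(c,p \right)} = -4 + \left(p + c\right) = -4 + \left(c + p\right) = -4 + c + p$)
$C{\left(y \right)} = - 2 y$
$\left(C{\left(-93 \right)} + d{\left(15 \left(-7\right) \right)}\right) \left(9864 + U{\left(-101,-216 \right)}\right) = \left(\left(-2\right) \left(-93\right) - 137\right) \left(9864 - 321\right) = \left(186 - 137\right) \left(9864 - 321\right) = 49 \cdot 9543 = 467607$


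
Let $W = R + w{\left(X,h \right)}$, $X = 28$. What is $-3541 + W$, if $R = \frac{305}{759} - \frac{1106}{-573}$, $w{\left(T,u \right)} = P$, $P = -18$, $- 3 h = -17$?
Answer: $- \frac{171868866}{48323} \approx -3556.7$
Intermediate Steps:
$h = \frac{17}{3}$ ($h = \left(- \frac{1}{3}\right) \left(-17\right) = \frac{17}{3} \approx 5.6667$)
$w{\left(T,u \right)} = -18$
$R = \frac{112691}{48323}$ ($R = 305 \cdot \frac{1}{759} - - \frac{1106}{573} = \frac{305}{759} + \frac{1106}{573} = \frac{112691}{48323} \approx 2.332$)
$W = - \frac{757123}{48323}$ ($W = \frac{112691}{48323} - 18 = - \frac{757123}{48323} \approx -15.668$)
$-3541 + W = -3541 - \frac{757123}{48323} = - \frac{171868866}{48323}$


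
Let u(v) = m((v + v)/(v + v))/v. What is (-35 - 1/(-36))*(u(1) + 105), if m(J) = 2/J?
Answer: -134713/36 ≈ -3742.0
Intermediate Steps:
u(v) = 2/v (u(v) = (2/(((v + v)/(v + v))))/v = (2/(((2*v)/((2*v)))))/v = (2/(((2*v)*(1/(2*v)))))/v = (2/1)/v = (2*1)/v = 2/v)
(-35 - 1/(-36))*(u(1) + 105) = (-35 - 1/(-36))*(2/1 + 105) = (-35 - 1*(-1/36))*(2*1 + 105) = (-35 + 1/36)*(2 + 105) = -1259/36*107 = -134713/36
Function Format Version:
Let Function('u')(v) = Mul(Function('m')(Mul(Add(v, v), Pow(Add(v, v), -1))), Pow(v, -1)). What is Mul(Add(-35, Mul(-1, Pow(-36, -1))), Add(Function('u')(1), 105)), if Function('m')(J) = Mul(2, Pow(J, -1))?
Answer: Rational(-134713, 36) ≈ -3742.0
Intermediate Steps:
Function('u')(v) = Mul(2, Pow(v, -1)) (Function('u')(v) = Mul(Mul(2, Pow(Mul(Add(v, v), Pow(Add(v, v), -1)), -1)), Pow(v, -1)) = Mul(Mul(2, Pow(Mul(Mul(2, v), Pow(Mul(2, v), -1)), -1)), Pow(v, -1)) = Mul(Mul(2, Pow(Mul(Mul(2, v), Mul(Rational(1, 2), Pow(v, -1))), -1)), Pow(v, -1)) = Mul(Mul(2, Pow(1, -1)), Pow(v, -1)) = Mul(Mul(2, 1), Pow(v, -1)) = Mul(2, Pow(v, -1)))
Mul(Add(-35, Mul(-1, Pow(-36, -1))), Add(Function('u')(1), 105)) = Mul(Add(-35, Mul(-1, Pow(-36, -1))), Add(Mul(2, Pow(1, -1)), 105)) = Mul(Add(-35, Mul(-1, Rational(-1, 36))), Add(Mul(2, 1), 105)) = Mul(Add(-35, Rational(1, 36)), Add(2, 105)) = Mul(Rational(-1259, 36), 107) = Rational(-134713, 36)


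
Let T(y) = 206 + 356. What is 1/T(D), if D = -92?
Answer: 1/562 ≈ 0.0017794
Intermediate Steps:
T(y) = 562
1/T(D) = 1/562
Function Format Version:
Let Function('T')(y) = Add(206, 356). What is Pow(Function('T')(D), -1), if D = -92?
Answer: Rational(1, 562) ≈ 0.0017794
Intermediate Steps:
Function('T')(y) = 562
Pow(Function('T')(D), -1) = Pow(562, -1) = Rational(1, 562)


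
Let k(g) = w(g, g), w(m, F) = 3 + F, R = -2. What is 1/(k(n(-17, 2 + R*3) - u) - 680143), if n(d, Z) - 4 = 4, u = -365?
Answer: -1/679767 ≈ -1.4711e-6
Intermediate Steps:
n(d, Z) = 8 (n(d, Z) = 4 + 4 = 8)
k(g) = 3 + g
1/(k(n(-17, 2 + R*3) - u) - 680143) = 1/((3 + (8 - 1*(-365))) - 680143) = 1/((3 + (8 + 365)) - 680143) = 1/((3 + 373) - 680143) = 1/(376 - 680143) = 1/(-679767) = -1/679767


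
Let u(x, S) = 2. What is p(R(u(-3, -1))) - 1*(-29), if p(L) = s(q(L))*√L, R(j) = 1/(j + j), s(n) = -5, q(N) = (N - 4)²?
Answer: 53/2 ≈ 26.500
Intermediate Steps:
q(N) = (-4 + N)²
R(j) = 1/(2*j)
p(L) = -5*√L
p(R(u(-3, -1))) - 1*(-29) = -5*√((½)/2) - 1*(-29) = -5*√((½)*(½)) + 29 = -5*√(¼) + 29 = -5*½ + 29 = -5/2 + 29 = 53/2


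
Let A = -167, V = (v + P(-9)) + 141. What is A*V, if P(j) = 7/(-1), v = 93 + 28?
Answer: -42585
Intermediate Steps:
v = 121
P(j) = -7 (P(j) = 7*(-1) = -7)
V = 255 (V = (121 - 7) + 141 = 114 + 141 = 255)
A*V = -167*255 = -42585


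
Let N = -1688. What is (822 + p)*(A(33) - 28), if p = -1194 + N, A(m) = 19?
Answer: 18540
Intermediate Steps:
p = -2882 (p = -1194 - 1688 = -2882)
(822 + p)*(A(33) - 28) = (822 - 2882)*(19 - 28) = -2060*(-9) = 18540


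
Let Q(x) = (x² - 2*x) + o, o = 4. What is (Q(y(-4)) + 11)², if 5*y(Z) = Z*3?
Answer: 408321/625 ≈ 653.31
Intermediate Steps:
y(Z) = 3*Z/5 (y(Z) = (Z*3)/5 = (3*Z)/5 = 3*Z/5)
Q(x) = 4 + x² - 2*x (Q(x) = (x² - 2*x) + 4 = 4 + x² - 2*x)
(Q(y(-4)) + 11)² = ((4 + ((⅗)*(-4))² - 6*(-4)/5) + 11)² = ((4 + (-12/5)² - 2*(-12/5)) + 11)² = ((4 + 144/25 + 24/5) + 11)² = (364/25 + 11)² = (639/25)² = 408321/625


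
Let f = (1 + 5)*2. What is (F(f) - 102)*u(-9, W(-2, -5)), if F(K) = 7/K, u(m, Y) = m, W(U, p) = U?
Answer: 3651/4 ≈ 912.75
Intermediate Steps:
f = 12 (f = 6*2 = 12)
(F(f) - 102)*u(-9, W(-2, -5)) = (7/12 - 102)*(-9) = -1217/12*(-9) = 3651/4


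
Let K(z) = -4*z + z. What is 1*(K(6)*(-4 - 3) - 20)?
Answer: 106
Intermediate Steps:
K(z) = -3*z
1*(K(6)*(-4 - 3) - 20) = 1*((-3*6)*(-4 - 3) - 20) = 1*(-18*(-7) - 20) = 1*(126 - 20) = 1*106 = 106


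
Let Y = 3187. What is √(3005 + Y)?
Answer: 12*√43 ≈ 78.689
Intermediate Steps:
√(3005 + Y) = √(3005 + 3187) = √6192 = 12*√43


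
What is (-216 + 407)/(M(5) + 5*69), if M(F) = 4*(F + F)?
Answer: 191/385 ≈ 0.49610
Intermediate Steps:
M(F) = 8*F (M(F) = 4*(2*F) = 8*F)
(-216 + 407)/(M(5) + 5*69) = (-216 + 407)/(8*5 + 5*69) = 191/(40 + 345) = 191/385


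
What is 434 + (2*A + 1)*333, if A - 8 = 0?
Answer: 6095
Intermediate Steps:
A = 8 (A = 8 + 0 = 8)
434 + (2*A + 1)*333 = 434 + (2*8 + 1)*333 = 434 + (16 + 1)*333 = 434 + 17*333 = 434 + 5661 = 6095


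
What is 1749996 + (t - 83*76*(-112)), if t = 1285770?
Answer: 3742262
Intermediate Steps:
1749996 + (t - 83*76*(-112)) = 1749996 + (1285770 - 83*76*(-112)) = 1749996 + (1285770 - 6308*(-112)) = 1749996 + (1285770 - 1*(-706496)) = 1749996 + (1285770 + 706496) = 1749996 + 1992266 = 3742262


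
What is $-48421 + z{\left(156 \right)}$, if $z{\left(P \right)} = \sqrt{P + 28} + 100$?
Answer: $-48321 + 2 \sqrt{46} \approx -48307.0$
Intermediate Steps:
$z{\left(P \right)} = 100 + \sqrt{28 + P}$ ($z{\left(P \right)} = \sqrt{28 + P} + 100 = 100 + \sqrt{28 + P}$)
$-48421 + z{\left(156 \right)} = -48421 + \left(100 + \sqrt{28 + 156}\right) = -48421 + \left(100 + \sqrt{184}\right) = -48421 + \left(100 + 2 \sqrt{46}\right) = -48321 + 2 \sqrt{46}$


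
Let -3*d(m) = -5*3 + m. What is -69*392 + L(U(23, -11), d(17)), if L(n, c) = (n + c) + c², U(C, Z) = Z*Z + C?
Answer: -242138/9 ≈ -26904.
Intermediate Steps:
U(C, Z) = C + Z² (U(C, Z) = Z² + C = C + Z²)
d(m) = 5 - m/3 (d(m) = -(-5*3 + m)/3 = -(-15 + m)/3 = 5 - m/3)
L(n, c) = c + n + c² (L(n, c) = (c + n) + c² = c + n + c²)
-69*392 + L(U(23, -11), d(17)) = -69*392 + ((5 - ⅓*17) + (23 + (-11)²) + (5 - ⅓*17)²) = -27048 + ((5 - 17/3) + (23 + 121) + (5 - 17/3)²) = -27048 + (-⅔ + 144 + (-⅔)²) = -27048 + (-⅔ + 144 + 4/9) = -27048 + 1294/9 = -242138/9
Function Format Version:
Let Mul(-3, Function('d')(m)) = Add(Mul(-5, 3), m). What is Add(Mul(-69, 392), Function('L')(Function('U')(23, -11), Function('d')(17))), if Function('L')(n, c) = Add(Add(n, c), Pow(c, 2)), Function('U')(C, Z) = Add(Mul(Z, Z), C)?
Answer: Rational(-242138, 9) ≈ -26904.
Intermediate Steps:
Function('U')(C, Z) = Add(C, Pow(Z, 2)) (Function('U')(C, Z) = Add(Pow(Z, 2), C) = Add(C, Pow(Z, 2)))
Function('d')(m) = Add(5, Mul(Rational(-1, 3), m)) (Function('d')(m) = Mul(Rational(-1, 3), Add(Mul(-5, 3), m)) = Mul(Rational(-1, 3), Add(-15, m)) = Add(5, Mul(Rational(-1, 3), m)))
Function('L')(n, c) = Add(c, n, Pow(c, 2)) (Function('L')(n, c) = Add(Add(c, n), Pow(c, 2)) = Add(c, n, Pow(c, 2)))
Add(Mul(-69, 392), Function('L')(Function('U')(23, -11), Function('d')(17))) = Add(Mul(-69, 392), Add(Add(5, Mul(Rational(-1, 3), 17)), Add(23, Pow(-11, 2)), Pow(Add(5, Mul(Rational(-1, 3), 17)), 2))) = Add(-27048, Add(Add(5, Rational(-17, 3)), Add(23, 121), Pow(Add(5, Rational(-17, 3)), 2))) = Add(-27048, Add(Rational(-2, 3), 144, Pow(Rational(-2, 3), 2))) = Add(-27048, Add(Rational(-2, 3), 144, Rational(4, 9))) = Add(-27048, Rational(1294, 9)) = Rational(-242138, 9)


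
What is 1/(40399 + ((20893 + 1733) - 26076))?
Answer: 1/36949 ≈ 2.7064e-5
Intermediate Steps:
1/(40399 + ((20893 + 1733) - 26076)) = 1/(40399 + (22626 - 26076)) = 1/(40399 - 3450) = 1/36949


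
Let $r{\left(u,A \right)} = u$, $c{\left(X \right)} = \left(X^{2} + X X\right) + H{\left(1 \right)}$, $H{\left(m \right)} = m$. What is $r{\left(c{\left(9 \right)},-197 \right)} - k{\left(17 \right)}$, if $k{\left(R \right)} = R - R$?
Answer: $163$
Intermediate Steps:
$c{\left(X \right)} = 1 + 2 X^{2}$ ($c{\left(X \right)} = \left(X^{2} + X X\right) + 1 = \left(X^{2} + X^{2}\right) + 1 = 2 X^{2} + 1 = 1 + 2 X^{2}$)
$k{\left(R \right)} = 0$
$r{\left(c{\left(9 \right)},-197 \right)} - k{\left(17 \right)} = \left(1 + 2 \cdot 9^{2}\right) - 0 = \left(1 + 2 \cdot 81\right) + 0 = \left(1 + 162\right) + 0 = 163 + 0 = 163$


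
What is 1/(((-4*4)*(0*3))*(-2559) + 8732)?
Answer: 1/8732 ≈ 0.00011452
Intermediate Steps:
1/(((-4*4)*(0*3))*(-2559) + 8732) = 1/(-16*0*(-2559) + 8732) = 1/(0*(-2559) + 8732) = 1/(0 + 8732) = 1/8732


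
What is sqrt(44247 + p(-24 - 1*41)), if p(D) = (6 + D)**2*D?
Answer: I*sqrt(182018) ≈ 426.64*I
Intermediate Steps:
p(D) = D*(6 + D)**2
sqrt(44247 + p(-24 - 1*41)) = sqrt(44247 + (-24 - 1*41)*(6 + (-24 - 1*41))**2) = sqrt(44247 + (-24 - 41)*(6 + (-24 - 41))**2) = sqrt(44247 - 65*(6 - 65)**2) = sqrt(44247 - 65*(-59)**2) = sqrt(44247 - 65*3481) = sqrt(44247 - 226265) = sqrt(-182018) = I*sqrt(182018)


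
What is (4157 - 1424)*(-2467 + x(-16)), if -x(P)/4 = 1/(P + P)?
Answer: -53935755/8 ≈ -6.7420e+6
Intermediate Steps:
x(P) = -2/P (x(P) = -4/(P + P) = -4*1/(2*P) = -2/P)
(4157 - 1424)*(-2467 + x(-16)) = (4157 - 1424)*(-2467 - 2/(-16)) = 2733*(-2467 - 2*(-1/16)) = 2733*(-2467 + 1/8) = 2733*(-19735/8) = -53935755/8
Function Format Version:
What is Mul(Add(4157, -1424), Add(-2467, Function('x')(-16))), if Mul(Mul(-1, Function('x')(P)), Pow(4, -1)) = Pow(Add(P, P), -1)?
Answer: Rational(-53935755, 8) ≈ -6.7420e+6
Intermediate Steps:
Function('x')(P) = Mul(-2, Pow(P, -1)) (Function('x')(P) = Mul(-4, Pow(Add(P, P), -1)) = Mul(-4, Pow(Mul(2, P), -1)) = Mul(-4, Mul(Rational(1, 2), Pow(P, -1))) = Mul(-2, Pow(P, -1)))
Mul(Add(4157, -1424), Add(-2467, Function('x')(-16))) = Mul(Add(4157, -1424), Add(-2467, Mul(-2, Pow(-16, -1)))) = Mul(2733, Add(-2467, Mul(-2, Rational(-1, 16)))) = Mul(2733, Add(-2467, Rational(1, 8))) = Mul(2733, Rational(-19735, 8)) = Rational(-53935755, 8)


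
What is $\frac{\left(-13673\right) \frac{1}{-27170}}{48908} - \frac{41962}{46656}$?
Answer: $- \frac{316816713857}{352260848160} \approx -0.89938$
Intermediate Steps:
$\frac{\left(-13673\right) \frac{1}{-27170}}{48908} - \frac{41962}{46656} = \left(-13673\right) \left(- \frac{1}{27170}\right) \frac{1}{48908} - \frac{20981}{23328} = \frac{1243}{2470} \cdot \frac{1}{48908} - \frac{20981}{23328} = \frac{1243}{120802760} - \frac{20981}{23328} = - \frac{316816713857}{352260848160}$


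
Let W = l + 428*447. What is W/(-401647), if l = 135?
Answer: -191451/401647 ≈ -0.47667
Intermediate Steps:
W = 191451 (W = 135 + 428*447 = 135 + 191316 = 191451)
W/(-401647) = 191451/(-401647) = 191451*(-1/401647) = -191451/401647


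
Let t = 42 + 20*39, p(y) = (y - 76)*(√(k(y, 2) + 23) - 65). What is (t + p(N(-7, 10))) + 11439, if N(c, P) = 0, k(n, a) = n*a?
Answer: 17201 - 76*√23 ≈ 16837.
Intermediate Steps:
k(n, a) = a*n
p(y) = (-76 + y)*(-65 + √(23 + 2*y)) (p(y) = (y - 76)*(√(2*y + 23) - 65) = (-76 + y)*(√(23 + 2*y) - 65) = (-76 + y)*(-65 + √(23 + 2*y)))
t = 822 (t = 42 + 780 = 822)
(t + p(N(-7, 10))) + 11439 = (822 + (4940 - 76*√(23 + 2*0) - 65*0 + 0*√(23 + 2*0))) + 11439 = (822 + (4940 - 76*√(23 + 0) + 0 + 0*√(23 + 0))) + 11439 = (822 + (4940 - 76*√23 + 0 + 0*√23)) + 11439 = (822 + (4940 - 76*√23 + 0 + 0)) + 11439 = (822 + (4940 - 76*√23)) + 11439 = (5762 - 76*√23) + 11439 = 17201 - 76*√23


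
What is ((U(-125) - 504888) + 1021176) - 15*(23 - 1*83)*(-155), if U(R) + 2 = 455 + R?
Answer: 377116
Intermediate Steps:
U(R) = 453 + R (U(R) = -2 + (455 + R) = 453 + R)
((U(-125) - 504888) + 1021176) - 15*(23 - 1*83)*(-155) = (((453 - 125) - 504888) + 1021176) - 15*(23 - 1*83)*(-155) = ((328 - 504888) + 1021176) - 15*(23 - 83)*(-155) = (-504560 + 1021176) - 15*(-60)*(-155) = 516616 + 900*(-155) = 516616 - 139500 = 377116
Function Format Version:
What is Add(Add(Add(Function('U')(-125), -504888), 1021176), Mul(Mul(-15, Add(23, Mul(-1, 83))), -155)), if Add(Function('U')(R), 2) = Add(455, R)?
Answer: 377116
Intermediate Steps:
Function('U')(R) = Add(453, R) (Function('U')(R) = Add(-2, Add(455, R)) = Add(453, R))
Add(Add(Add(Function('U')(-125), -504888), 1021176), Mul(Mul(-15, Add(23, Mul(-1, 83))), -155)) = Add(Add(Add(Add(453, -125), -504888), 1021176), Mul(Mul(-15, Add(23, Mul(-1, 83))), -155)) = Add(Add(Add(328, -504888), 1021176), Mul(Mul(-15, Add(23, -83)), -155)) = Add(Add(-504560, 1021176), Mul(Mul(-15, -60), -155)) = Add(516616, Mul(900, -155)) = Add(516616, -139500) = 377116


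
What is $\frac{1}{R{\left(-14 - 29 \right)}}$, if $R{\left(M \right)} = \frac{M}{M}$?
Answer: $1$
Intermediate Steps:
$R{\left(M \right)} = 1$
$\frac{1}{R{\left(-14 - 29 \right)}} = 1^{-1} = 1$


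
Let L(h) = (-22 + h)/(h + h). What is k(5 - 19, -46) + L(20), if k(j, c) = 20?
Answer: 399/20 ≈ 19.950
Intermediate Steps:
L(h) = (-22 + h)/(2*h) (L(h) = (-22 + h)/((2*h)) = (-22 + h)*(1/(2*h)) = (-22 + h)/(2*h))
k(5 - 19, -46) + L(20) = 20 + (½)*(-22 + 20)/20 = 20 + (½)*(1/20)*(-2) = 20 - 1/20 = 399/20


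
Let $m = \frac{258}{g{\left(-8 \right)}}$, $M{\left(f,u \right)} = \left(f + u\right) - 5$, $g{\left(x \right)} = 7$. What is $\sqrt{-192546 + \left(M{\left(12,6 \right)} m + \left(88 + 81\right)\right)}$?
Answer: $\frac{i \sqrt{9402995}}{7} \approx 438.06 i$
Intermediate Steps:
$M{\left(f,u \right)} = -5 + f + u$
$m = \frac{258}{7} \approx 36.857$
$\sqrt{-192546 + \left(M{\left(12,6 \right)} m + \left(88 + 81\right)\right)} = \sqrt{-192546 + \left(\left(-5 + 12 + 6\right) \frac{258}{7} + \left(88 + 81\right)\right)} = \sqrt{-192546 + \left(13 \cdot \frac{258}{7} + 169\right)} = \sqrt{-192546 + \left(\frac{3354}{7} + 169\right)} = \sqrt{-192546 + \frac{4537}{7}} = \sqrt{- \frac{1343285}{7}} = \frac{i \sqrt{9402995}}{7}$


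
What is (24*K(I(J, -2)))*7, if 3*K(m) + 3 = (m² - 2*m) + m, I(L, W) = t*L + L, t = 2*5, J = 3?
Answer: 58968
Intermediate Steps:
t = 10
I(L, W) = 11*L (I(L, W) = 10*L + L = 11*L)
K(m) = -1 - m/3 + m²/3 (K(m) = -1 + ((m² - 2*m) + m)/3 = -1 + (m² - m)/3 = -1 + (-m/3 + m²/3) = -1 - m/3 + m²/3)
(24*K(I(J, -2)))*7 = (24*(-1 - 11*3/3 + (11*3)²/3))*7 = (24*(-1 - ⅓*33 + (⅓)*33²))*7 = (24*(-1 - 11 + (⅓)*1089))*7 = (24*(-1 - 11 + 363))*7 = (24*351)*7 = 8424*7 = 58968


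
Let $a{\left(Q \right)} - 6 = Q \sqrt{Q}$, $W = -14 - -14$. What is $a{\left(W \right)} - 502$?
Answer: $-496$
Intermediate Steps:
$W = 0$ ($W = -14 + 14 = 0$)
$a{\left(Q \right)} = 6 + Q^{\frac{3}{2}}$ ($a{\left(Q \right)} = 6 + Q \sqrt{Q} = 6 + Q^{\frac{3}{2}}$)
$a{\left(W \right)} - 502 = \left(6 + 0^{\frac{3}{2}}\right) - 502 = \left(6 + 0\right) - 502 = 6 - 502 = -496$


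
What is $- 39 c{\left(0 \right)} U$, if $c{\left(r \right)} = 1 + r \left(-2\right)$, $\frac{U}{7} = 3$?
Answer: $-819$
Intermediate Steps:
$U = 21$ ($U = 7 \cdot 3 = 21$)
$c{\left(r \right)} = 1 - 2 r$
$- 39 c{\left(0 \right)} U = - 39 \left(1 - 0\right) 21 = - 39 \left(1 + 0\right) 21 = \left(-39\right) 1 \cdot 21 = \left(-39\right) 21 = -819$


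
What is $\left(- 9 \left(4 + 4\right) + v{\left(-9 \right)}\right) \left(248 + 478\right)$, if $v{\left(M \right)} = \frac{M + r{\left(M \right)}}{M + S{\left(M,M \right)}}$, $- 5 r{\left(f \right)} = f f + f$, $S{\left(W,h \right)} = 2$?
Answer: $- \frac{1744578}{35} \approx -49845.0$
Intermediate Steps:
$r{\left(f \right)} = - \frac{f}{5} - \frac{f^{2}}{5}$ ($r{\left(f \right)} = - \frac{f f + f}{5} = - \frac{f^{2} + f}{5} = - \frac{f + f^{2}}{5} = - \frac{f}{5} - \frac{f^{2}}{5}$)
$v{\left(M \right)} = \frac{M - \frac{M \left(1 + M\right)}{5}}{2 + M}$ ($v{\left(M \right)} = \frac{M - \frac{M \left(1 + M\right)}{5}}{M + 2} = \frac{M - \frac{M \left(1 + M\right)}{5}}{2 + M}$)
$\left(- 9 \left(4 + 4\right) + v{\left(-9 \right)}\right) \left(248 + 478\right) = \left(- 9 \left(4 + 4\right) + \frac{1}{5} \left(-9\right) \frac{1}{2 - 9} \left(4 - -9\right)\right) \left(248 + 478\right) = \left(\left(-9\right) 8 + \frac{1}{5} \left(-9\right) \frac{1}{-7} \left(4 + 9\right)\right) 726 = \left(-72 + \frac{1}{5} \left(-9\right) \left(- \frac{1}{7}\right) 13\right) 726 = \left(-72 + \frac{117}{35}\right) 726 = \left(- \frac{2403}{35}\right) 726 = - \frac{1744578}{35}$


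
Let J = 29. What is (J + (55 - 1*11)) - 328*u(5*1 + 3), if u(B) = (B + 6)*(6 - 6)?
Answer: 73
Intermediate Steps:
u(B) = 0 (u(B) = (6 + B)*0 = 0)
(J + (55 - 1*11)) - 328*u(5*1 + 3) = (29 + (55 - 1*11)) - 328*0 = (29 + (55 - 11)) + 0 = (29 + 44) + 0 = 73 + 0 = 73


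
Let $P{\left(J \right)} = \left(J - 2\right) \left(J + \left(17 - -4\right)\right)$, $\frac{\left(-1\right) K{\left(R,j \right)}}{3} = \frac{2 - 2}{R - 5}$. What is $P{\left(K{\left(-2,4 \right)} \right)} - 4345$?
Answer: $-4387$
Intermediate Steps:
$K{\left(R,j \right)} = 0$ ($K{\left(R,j \right)} = - 3 \frac{2 - 2}{R - 5} = - 3 \frac{0}{-5 + R} = \left(-3\right) 0 = 0$)
$P{\left(J \right)} = \left(-2 + J\right) \left(21 + J\right)$ ($P{\left(J \right)} = \left(-2 + J\right) \left(J + \left(17 + 4\right)\right) = \left(-2 + J\right) \left(J + 21\right) = \left(-2 + J\right) \left(21 + J\right)$)
$P{\left(K{\left(-2,4 \right)} \right)} - 4345 = \left(-42 + 0^{2} + 19 \cdot 0\right) - 4345 = \left(-42 + 0 + 0\right) - 4345 = -42 - 4345 = -4387$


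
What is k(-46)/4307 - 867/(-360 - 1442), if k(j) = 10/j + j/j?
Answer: 5054019/10500466 ≈ 0.48131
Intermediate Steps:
k(j) = 1 + 10/j (k(j) = 10/j + 1 = 1 + 10/j)
k(-46)/4307 - 867/(-360 - 1442) = ((10 - 46)/(-46))/4307 - 867/(-360 - 1442) = -1/46*(-36)*(1/4307) - 867/(-1802) = (18/23)*(1/4307) - 867*(-1/1802) = 18/99061 + 51/106 = 5054019/10500466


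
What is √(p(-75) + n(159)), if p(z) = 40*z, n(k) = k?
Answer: I*√2841 ≈ 53.301*I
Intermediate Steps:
√(p(-75) + n(159)) = √(40*(-75) + 159) = √(-3000 + 159) = √(-2841) = I*√2841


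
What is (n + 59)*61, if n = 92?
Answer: 9211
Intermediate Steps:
(n + 59)*61 = (92 + 59)*61 = 151*61 = 9211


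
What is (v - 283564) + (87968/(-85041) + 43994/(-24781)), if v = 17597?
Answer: -560505048581069/2107401021 ≈ -2.6597e+5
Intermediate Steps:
(v - 283564) + (87968/(-85041) + 43994/(-24781)) = (17597 - 283564) + (87968/(-85041) + 43994/(-24781)) = -265967 + (87968*(-1/85041) + 43994*(-1/24781)) = -265967 + (-87968/85041 - 43994/24781) = -265967 - 5921228762/2107401021 = -560505048581069/2107401021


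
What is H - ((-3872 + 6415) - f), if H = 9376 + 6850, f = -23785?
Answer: -10102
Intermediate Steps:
H = 16226
H - ((-3872 + 6415) - f) = 16226 - ((-3872 + 6415) - 1*(-23785)) = 16226 - (2543 + 23785) = 16226 - 1*26328 = 16226 - 26328 = -10102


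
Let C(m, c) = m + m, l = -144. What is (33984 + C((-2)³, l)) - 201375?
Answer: -167407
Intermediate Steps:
C(m, c) = 2*m
(33984 + C((-2)³, l)) - 201375 = (33984 + 2*(-2)³) - 201375 = (33984 + 2*(-8)) - 201375 = (33984 - 16) - 201375 = 33968 - 201375 = -167407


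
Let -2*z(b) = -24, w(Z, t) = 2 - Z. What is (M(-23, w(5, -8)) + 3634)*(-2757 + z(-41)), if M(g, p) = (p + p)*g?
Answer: -10354140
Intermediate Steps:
M(g, p) = 2*g*p (M(g, p) = (2*p)*g = 2*g*p)
z(b) = 12 (z(b) = -1/2*(-24) = 12)
(M(-23, w(5, -8)) + 3634)*(-2757 + z(-41)) = (2*(-23)*(2 - 1*5) + 3634)*(-2757 + 12) = (2*(-23)*(2 - 5) + 3634)*(-2745) = (2*(-23)*(-3) + 3634)*(-2745) = (138 + 3634)*(-2745) = 3772*(-2745) = -10354140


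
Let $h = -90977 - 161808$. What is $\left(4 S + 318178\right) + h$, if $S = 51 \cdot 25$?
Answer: $70493$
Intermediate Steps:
$S = 1275$
$h = -252785$
$\left(4 S + 318178\right) + h = \left(4 \cdot 1275 + 318178\right) - 252785 = \left(5100 + 318178\right) - 252785 = 323278 - 252785 = 70493$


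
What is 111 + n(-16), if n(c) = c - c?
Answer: 111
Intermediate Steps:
n(c) = 0
111 + n(-16) = 111 + 0 = 111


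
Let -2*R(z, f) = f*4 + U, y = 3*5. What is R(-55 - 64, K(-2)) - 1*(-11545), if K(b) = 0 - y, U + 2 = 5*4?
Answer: 11566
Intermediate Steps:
y = 15
U = 18 (U = -2 + 5*4 = -2 + 20 = 18)
K(b) = -15 (K(b) = 0 - 1*15 = 0 - 15 = -15)
R(z, f) = -9 - 2*f (R(z, f) = -(f*4 + 18)/2 = -(4*f + 18)/2 = -(18 + 4*f)/2 = -9 - 2*f)
R(-55 - 64, K(-2)) - 1*(-11545) = (-9 - 2*(-15)) - 1*(-11545) = (-9 + 30) + 11545 = 21 + 11545 = 11566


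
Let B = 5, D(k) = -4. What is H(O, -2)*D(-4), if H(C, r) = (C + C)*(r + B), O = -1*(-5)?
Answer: -120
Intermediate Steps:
O = 5
H(C, r) = 2*C*(5 + r) (H(C, r) = (C + C)*(r + 5) = (2*C)*(5 + r) = 2*C*(5 + r))
H(O, -2)*D(-4) = (2*5*(5 - 2))*(-4) = (2*5*3)*(-4) = 30*(-4) = -120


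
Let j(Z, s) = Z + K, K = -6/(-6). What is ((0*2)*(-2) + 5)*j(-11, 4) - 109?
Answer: -159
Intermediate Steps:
K = 1 (K = -6*(-⅙) = 1)
j(Z, s) = 1 + Z (j(Z, s) = Z + 1 = 1 + Z)
((0*2)*(-2) + 5)*j(-11, 4) - 109 = ((0*2)*(-2) + 5)*(1 - 11) - 109 = (0*(-2) + 5)*(-10) - 109 = (0 + 5)*(-10) - 109 = 5*(-10) - 109 = -50 - 109 = -159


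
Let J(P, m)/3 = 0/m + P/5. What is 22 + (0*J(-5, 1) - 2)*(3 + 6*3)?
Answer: -20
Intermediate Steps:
J(P, m) = 3*P/5 (J(P, m) = 3*(0/m + P/5) = 3*(0 + P*(1/5)) = 3*(0 + P/5) = 3*(P/5) = 3*P/5)
22 + (0*J(-5, 1) - 2)*(3 + 6*3) = 22 + (0*((3/5)*(-5)) - 2)*(3 + 6*3) = 22 + (0*(-3) - 2)*(3 + 18) = 22 + (0 - 2)*21 = 22 - 2*21 = 22 - 42 = -20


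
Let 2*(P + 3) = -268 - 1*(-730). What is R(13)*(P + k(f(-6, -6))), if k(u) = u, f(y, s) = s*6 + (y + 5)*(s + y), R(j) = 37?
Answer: 7548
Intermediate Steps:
f(y, s) = 6*s + (5 + y)*(s + y)
P = 228 (P = -3 + (-268 - 1*(-730))/2 = -3 + (-268 + 730)/2 = -3 + (½)*462 = -3 + 231 = 228)
R(13)*(P + k(f(-6, -6))) = 37*(228 + ((-6)² + 5*(-6) + 11*(-6) - 6*(-6))) = 37*(228 + (36 - 30 - 66 + 36)) = 37*(228 - 24) = 37*204 = 7548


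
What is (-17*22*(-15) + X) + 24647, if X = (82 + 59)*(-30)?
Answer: 26027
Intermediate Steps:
X = -4230 (X = 141*(-30) = -4230)
(-17*22*(-15) + X) + 24647 = (-17*22*(-15) - 4230) + 24647 = (-374*(-15) - 4230) + 24647 = (5610 - 4230) + 24647 = 1380 + 24647 = 26027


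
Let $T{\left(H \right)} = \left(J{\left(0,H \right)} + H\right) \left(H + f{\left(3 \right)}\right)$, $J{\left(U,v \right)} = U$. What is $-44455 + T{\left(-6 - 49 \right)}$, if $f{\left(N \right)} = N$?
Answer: $-41595$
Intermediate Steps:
$T{\left(H \right)} = H \left(3 + H\right)$ ($T{\left(H \right)} = \left(0 + H\right) \left(H + 3\right) = H \left(3 + H\right)$)
$-44455 + T{\left(-6 - 49 \right)} = -44455 + \left(-6 - 49\right) \left(3 - 55\right) = -44455 - 55 \left(3 - 55\right) = -44455 - -2860 = -44455 + 2860 = -41595$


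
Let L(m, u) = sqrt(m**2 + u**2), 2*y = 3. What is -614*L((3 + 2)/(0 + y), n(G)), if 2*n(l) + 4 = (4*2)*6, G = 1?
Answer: -1228*sqrt(1114)/3 ≈ -13662.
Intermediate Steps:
y = 3/2 (y = (1/2)*3 = 3/2 ≈ 1.5000)
n(l) = 22 (n(l) = -2 + ((4*2)*6)/2 = -2 + (8*6)/2 = -2 + (1/2)*48 = -2 + 24 = 22)
-614*L((3 + 2)/(0 + y), n(G)) = -614*sqrt(((3 + 2)/(0 + 3/2))**2 + 22**2) = -614*sqrt((5/(3/2))**2 + 484) = -614*sqrt((5*(2/3))**2 + 484) = -614*sqrt((10/3)**2 + 484) = -614*sqrt(100/9 + 484) = -1228*sqrt(1114)/3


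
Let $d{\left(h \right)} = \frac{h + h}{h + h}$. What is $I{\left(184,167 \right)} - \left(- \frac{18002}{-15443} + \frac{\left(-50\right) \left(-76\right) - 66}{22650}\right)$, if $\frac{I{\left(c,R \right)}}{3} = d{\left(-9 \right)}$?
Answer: $\frac{291971194}{174891975} \approx 1.6694$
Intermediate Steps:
$d{\left(h \right)} = 1$ ($d{\left(h \right)} = \frac{2 h}{2 h} = 2 h \frac{1}{2 h} = 1$)
$I{\left(c,R \right)} = 3$ ($I{\left(c,R \right)} = 3 \cdot 1 = 3$)
$I{\left(184,167 \right)} - \left(- \frac{18002}{-15443} + \frac{\left(-50\right) \left(-76\right) - 66}{22650}\right) = 3 - \left(- \frac{18002}{-15443} + \frac{\left(-50\right) \left(-76\right) - 66}{22650}\right) = 3 - \left(\left(-18002\right) \left(- \frac{1}{15443}\right) + \left(3800 - 66\right) \frac{1}{22650}\right) = 3 - \left(\frac{18002}{15443} + 3734 \cdot \frac{1}{22650}\right) = 3 - \left(\frac{18002}{15443} + \frac{1867}{11325}\right) = 3 - \frac{232704731}{174891975} = \frac{291971194}{174891975}$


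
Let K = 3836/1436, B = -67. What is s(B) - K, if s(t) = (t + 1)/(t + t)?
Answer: -52406/24053 ≈ -2.1788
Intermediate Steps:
K = 959/359 (K = 3836*(1/1436) = 959/359 ≈ 2.6713)
s(t) = (1 + t)/(2*t) (s(t) = (1 + t)/((2*t)) = (1 + t)*(1/(2*t)) = (1 + t)/(2*t))
s(B) - K = (1/2)*(1 - 67)/(-67) - 1*959/359 = (1/2)*(-1/67)*(-66) - 959/359 = 33/67 - 959/359 = -52406/24053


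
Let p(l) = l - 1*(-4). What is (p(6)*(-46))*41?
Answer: -18860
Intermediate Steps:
p(l) = 4 + l (p(l) = l + 4 = 4 + l)
(p(6)*(-46))*41 = ((4 + 6)*(-46))*41 = (10*(-46))*41 = -460*41 = -18860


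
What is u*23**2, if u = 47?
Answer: 24863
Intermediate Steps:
u*23**2 = 47*23**2 = 47*529 = 24863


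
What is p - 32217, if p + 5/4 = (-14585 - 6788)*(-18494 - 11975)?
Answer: 2604726875/4 ≈ 6.5118e+8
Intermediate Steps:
p = 2604855743/4 (p = -5/4 + (-14585 - 6788)*(-18494 - 11975) = -5/4 - 21373*(-30469) = -5/4 + 651213937 = 2604855743/4 ≈ 6.5121e+8)
p - 32217 = 2604855743/4 - 32217 = 2604726875/4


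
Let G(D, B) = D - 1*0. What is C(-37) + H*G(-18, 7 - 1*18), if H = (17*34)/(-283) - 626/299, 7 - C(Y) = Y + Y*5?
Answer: 25676933/84617 ≈ 303.45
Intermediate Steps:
C(Y) = 7 - 6*Y (C(Y) = 7 - (Y + Y*5) = 7 - (Y + 5*Y) = 7 - 6*Y)
G(D, B) = D (G(D, B) = D + 0 = D)
H = -349980/84617 (H = 578*(-1/283) - 626*1/299 = -578/283 - 626/299 = -349980/84617 ≈ -4.1360)
C(-37) + H*G(-18, 7 - 1*18) = (7 - 6*(-37)) - 349980/84617*(-18) = (7 + 222) + 6299640/84617 = 229 + 6299640/84617 = 25676933/84617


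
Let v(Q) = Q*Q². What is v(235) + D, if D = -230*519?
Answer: 12858505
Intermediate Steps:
D = -119370
v(Q) = Q³
v(235) + D = 235³ - 119370 = 12977875 - 119370 = 12858505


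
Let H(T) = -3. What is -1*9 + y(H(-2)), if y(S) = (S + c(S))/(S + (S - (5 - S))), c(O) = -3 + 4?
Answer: -62/7 ≈ -8.8571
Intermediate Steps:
c(O) = 1
y(S) = (1 + S)/(-5 + 3*S) (y(S) = (S + 1)/(S + (S - (5 - S))) = (1 + S)/(S + (S + (-5 + S))) = (1 + S)/(S + (-5 + 2*S)) = (1 + S)/(-5 + 3*S))
-1*9 + y(H(-2)) = -1*9 + (1 - 3)/(-5 + 3*(-3)) = -9 - 2/(-5 - 9) = -9 - 2/(-14) = -9 - 1/14*(-2) = -9 + ⅐ = -62/7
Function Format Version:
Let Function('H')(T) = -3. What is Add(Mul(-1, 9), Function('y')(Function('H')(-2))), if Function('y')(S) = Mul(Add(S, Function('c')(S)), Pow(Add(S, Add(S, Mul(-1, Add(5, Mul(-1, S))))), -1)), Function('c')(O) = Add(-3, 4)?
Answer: Rational(-62, 7) ≈ -8.8571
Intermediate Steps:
Function('c')(O) = 1
Function('y')(S) = Mul(Pow(Add(-5, Mul(3, S)), -1), Add(1, S)) (Function('y')(S) = Mul(Add(S, 1), Pow(Add(S, Add(S, Mul(-1, Add(5, Mul(-1, S))))), -1)) = Mul(Add(1, S), Pow(Add(S, Add(S, Add(-5, S))), -1)) = Mul(Add(1, S), Pow(Add(S, Add(-5, Mul(2, S))), -1)) = Mul(Add(1, S), Pow(Add(-5, Mul(3, S)), -1)) = Mul(Pow(Add(-5, Mul(3, S)), -1), Add(1, S)))
Add(Mul(-1, 9), Function('y')(Function('H')(-2))) = Add(Mul(-1, 9), Mul(Pow(Add(-5, Mul(3, -3)), -1), Add(1, -3))) = Add(-9, Mul(Pow(Add(-5, -9), -1), -2)) = Add(-9, Mul(Pow(-14, -1), -2)) = Add(-9, Mul(Rational(-1, 14), -2)) = Add(-9, Rational(1, 7)) = Rational(-62, 7)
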